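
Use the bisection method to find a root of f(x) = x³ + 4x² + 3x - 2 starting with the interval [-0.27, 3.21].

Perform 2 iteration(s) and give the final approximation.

f(x) = x³ + 4x² + 3x - 2
Initial interval: [-0.27, 3.21]

Iteration 1:
  c_1 = (-0.270000 + 3.210000)/2 = 1.470000
  f(c_1) = f(1.470000) = 14.230123
  f(a) × f(c) < 0, new interval: [-0.270000, 1.470000]
Iteration 2:
  c_2 = (-0.270000 + 1.470000)/2 = 0.600000
  f(c_2) = f(0.600000) = 1.456000
  f(a) × f(c) < 0, new interval: [-0.270000, 0.600000]

After 2 iteration(s), the approximation is c_2 = 0.600000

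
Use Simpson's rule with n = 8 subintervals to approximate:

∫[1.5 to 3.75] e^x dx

f(x) = e^x
a = 1.5, b = 3.75, n = 8
h = (b - a)/n = 0.281250

Simpson's rule: (h/3)[f(x₀) + 4f(x₁) + 2f(x₂) + ... + f(xₙ)]

x_0 = 1.5000, f(x_0) = 4.481689, coefficient = 1
x_1 = 1.7812, f(x_1) = 5.937273, coefficient = 4
x_2 = 2.0625, f(x_2) = 7.865609, coefficient = 2
x_3 = 2.3438, f(x_3) = 10.420239, coefficient = 4
x_4 = 2.6250, f(x_4) = 13.804574, coefficient = 2
x_5 = 2.9062, f(x_5) = 18.288089, coefficient = 4
x_6 = 3.1875, f(x_6) = 24.227782, coefficient = 2
x_7 = 3.4688, f(x_7) = 32.096597, coefficient = 4
x_8 = 3.7500, f(x_8) = 42.521082, coefficient = 1

I ≈ (0.281250/3) × 405.767497 = 38.040703
Exact value: 38.039393
Error: 0.001310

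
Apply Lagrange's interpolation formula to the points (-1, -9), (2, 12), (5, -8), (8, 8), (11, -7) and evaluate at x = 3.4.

Lagrange interpolation formula:
P(x) = Σ yᵢ × Lᵢ(x)
where Lᵢ(x) = Π_{j≠i} (x - xⱼ)/(xᵢ - xⱼ)

L_0(3.4) = (3.4 - 2)/(-1 - 2) × (3.4 - 5)/(-1 - 5) × (3.4 - 8)/(-1 - 8) × (3.4 - 11)/(-1 - 11) = -0.040283
L_1(3.4) = (3.4 - (-1))/(2 - (-1)) × (3.4 - 5)/(2 - 5) × (3.4 - 8)/(2 - 8) × (3.4 - 11)/(2 - 11) = 0.506416
L_2(3.4) = (3.4 - (-1))/(5 - (-1)) × (3.4 - 2)/(5 - 2) × (3.4 - 8)/(5 - 8) × (3.4 - 11)/(5 - 11) = 0.664672
L_3(3.4) = (3.4 - (-1))/(8 - (-1)) × (3.4 - 2)/(8 - 2) × (3.4 - 5)/(8 - 5) × (3.4 - 11)/(8 - 11) = -0.154127
L_4(3.4) = (3.4 - (-1))/(11 - (-1)) × (3.4 - 2)/(11 - 2) × (3.4 - 5)/(11 - 5) × (3.4 - 8)/(11 - 8) = 0.023322

P(3.4) = (-9)×L_0(3.4) + 12×L_1(3.4) + (-8)×L_2(3.4) + 8×L_3(3.4) + (-7)×L_4(3.4)
P(3.4) = -0.274094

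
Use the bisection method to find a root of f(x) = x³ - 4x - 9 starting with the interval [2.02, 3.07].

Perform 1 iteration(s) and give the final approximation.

f(x) = x³ - 4x - 9
Initial interval: [2.02, 3.07]

Iteration 1:
  c_1 = (2.020000 + 3.070000)/2 = 2.545000
  f(c_1) = f(2.545000) = -2.695971
  f(a) × f(c) ≥ 0, new interval: [2.545000, 3.070000]

After 1 iteration(s), the approximation is c_1 = 2.545000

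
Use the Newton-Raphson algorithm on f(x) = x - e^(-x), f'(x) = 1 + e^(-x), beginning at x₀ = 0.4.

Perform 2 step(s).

f(x) = x - e^(-x)
f'(x) = 1 + e^(-x)
x₀ = 0.4

Newton-Raphson formula: x_{n+1} = x_n - f(x_n)/f'(x_n)

Iteration 1:
  f(0.400000) = -0.270320
  f'(0.400000) = 1.670320
  x_1 = 0.400000 - (-0.270320)/1.670320 = 0.561837
Iteration 2:
  f(0.561837) = -0.008323
  f'(0.561837) = 1.570161
  x_2 = 0.561837 - (-0.008323)/1.570161 = 0.567138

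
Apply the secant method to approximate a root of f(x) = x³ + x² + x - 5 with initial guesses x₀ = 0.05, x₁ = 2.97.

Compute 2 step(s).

f(x) = x³ + x² + x - 5
x₀ = 0.05, x₁ = 2.97

Secant formula: x_{n+1} = x_n - f(x_n)(x_n - x_{n-1})/(f(x_n) - f(x_{n-1}))

Iteration 1:
  f(0.050000) = -4.947375
  f(2.970000) = 32.988973
  x_2 = 2.970000 - 32.988973×(2.970000 - 0.050000)/(32.988973 - (-4.947375))
       = 0.430805
Iteration 2:
  f(2.970000) = 32.988973
  f(0.430805) = -4.303649
  x_3 = 0.430805 - (-4.303649)×(0.430805 - 2.970000)/(-4.303649 - 32.988973)
       = 0.723833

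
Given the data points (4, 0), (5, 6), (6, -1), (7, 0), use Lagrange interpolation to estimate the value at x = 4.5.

Lagrange interpolation formula:
P(x) = Σ yᵢ × Lᵢ(x)
where Lᵢ(x) = Π_{j≠i} (x - xⱼ)/(xᵢ - xⱼ)

L_0(4.5) = (4.5 - 5)/(4 - 5) × (4.5 - 6)/(4 - 6) × (4.5 - 7)/(4 - 7) = 0.312500
L_1(4.5) = (4.5 - 4)/(5 - 4) × (4.5 - 6)/(5 - 6) × (4.5 - 7)/(5 - 7) = 0.937500
L_2(4.5) = (4.5 - 4)/(6 - 4) × (4.5 - 5)/(6 - 5) × (4.5 - 7)/(6 - 7) = -0.312500
L_3(4.5) = (4.5 - 4)/(7 - 4) × (4.5 - 5)/(7 - 5) × (4.5 - 6)/(7 - 6) = 0.062500

P(4.5) = 0×L_0(4.5) + 6×L_1(4.5) + (-1)×L_2(4.5) + 0×L_3(4.5)
P(4.5) = 5.937500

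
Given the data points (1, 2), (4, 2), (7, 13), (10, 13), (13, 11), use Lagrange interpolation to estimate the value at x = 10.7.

Lagrange interpolation formula:
P(x) = Σ yᵢ × Lᵢ(x)
where Lᵢ(x) = Π_{j≠i} (x - xⱼ)/(xᵢ - xⱼ)

L_0(10.7) = (10.7 - 4)/(1 - 4) × (10.7 - 7)/(1 - 7) × (10.7 - 10)/(1 - 10) × (10.7 - 13)/(1 - 13) = -0.020531
L_1(10.7) = (10.7 - 1)/(4 - 1) × (10.7 - 7)/(4 - 7) × (10.7 - 10)/(4 - 10) × (10.7 - 13)/(4 - 13) = 0.118895
L_2(10.7) = (10.7 - 1)/(7 - 1) × (10.7 - 4)/(7 - 4) × (10.7 - 10)/(7 - 10) × (10.7 - 13)/(7 - 13) = -0.322944
L_3(10.7) = (10.7 - 1)/(10 - 1) × (10.7 - 4)/(10 - 4) × (10.7 - 7)/(10 - 7) × (10.7 - 13)/(10 - 13) = 1.137994
L_4(10.7) = (10.7 - 1)/(13 - 1) × (10.7 - 4)/(13 - 4) × (10.7 - 7)/(13 - 7) × (10.7 - 10)/(13 - 10) = 0.086586

P(10.7) = 2×L_0(10.7) + 2×L_1(10.7) + 13×L_2(10.7) + 13×L_3(10.7) + 11×L_4(10.7)
P(10.7) = 11.744823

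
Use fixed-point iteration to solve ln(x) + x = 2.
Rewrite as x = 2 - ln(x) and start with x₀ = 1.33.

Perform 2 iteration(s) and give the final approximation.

Equation: ln(x) + x = 2
Fixed-point form: x = 2 - ln(x)
x₀ = 1.33

x_1 = g(1.330000) = 1.714821
x_2 = g(1.714821) = 1.460691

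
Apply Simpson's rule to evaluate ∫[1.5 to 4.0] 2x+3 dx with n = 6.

f(x) = 2x+3
a = 1.5, b = 4.0, n = 6
h = (b - a)/n = 0.416667

Simpson's rule: (h/3)[f(x₀) + 4f(x₁) + 2f(x₂) + ... + f(xₙ)]

x_0 = 1.5000, f(x_0) = 6.000000, coefficient = 1
x_1 = 1.9167, f(x_1) = 6.833333, coefficient = 4
x_2 = 2.3333, f(x_2) = 7.666667, coefficient = 2
x_3 = 2.7500, f(x_3) = 8.500000, coefficient = 4
x_4 = 3.1667, f(x_4) = 9.333333, coefficient = 2
x_5 = 3.5833, f(x_5) = 10.166667, coefficient = 4
x_6 = 4.0000, f(x_6) = 11.000000, coefficient = 1

I ≈ (0.416667/3) × 153.000000 = 21.250000
Exact value: 21.250000
Error: 0.000000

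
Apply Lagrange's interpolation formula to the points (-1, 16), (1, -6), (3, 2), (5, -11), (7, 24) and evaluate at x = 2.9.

Lagrange interpolation formula:
P(x) = Σ yᵢ × Lᵢ(x)
where Lᵢ(x) = Π_{j≠i} (x - xⱼ)/(xᵢ - xⱼ)

L_0(2.9) = (2.9 - 1)/(-1 - 1) × (2.9 - 3)/(-1 - 3) × (2.9 - 5)/(-1 - 5) × (2.9 - 7)/(-1 - 7) = -0.004260
L_1(2.9) = (2.9 - (-1))/(1 - (-1)) × (2.9 - 3)/(1 - 3) × (2.9 - 5)/(1 - 5) × (2.9 - 7)/(1 - 7) = 0.034978
L_2(2.9) = (2.9 - (-1))/(3 - (-1)) × (2.9 - 1)/(3 - 1) × (2.9 - 5)/(3 - 5) × (2.9 - 7)/(3 - 7) = 0.996877
L_3(2.9) = (2.9 - (-1))/(5 - (-1)) × (2.9 - 1)/(5 - 1) × (2.9 - 3)/(5 - 3) × (2.9 - 7)/(5 - 7) = -0.031647
L_4(2.9) = (2.9 - (-1))/(7 - (-1)) × (2.9 - 1)/(7 - 1) × (2.9 - 3)/(7 - 3) × (2.9 - 5)/(7 - 5) = 0.004052

P(2.9) = 16×L_0(2.9) + (-6)×L_1(2.9) + 2×L_2(2.9) + (-11)×L_3(2.9) + 24×L_4(2.9)
P(2.9) = 2.161094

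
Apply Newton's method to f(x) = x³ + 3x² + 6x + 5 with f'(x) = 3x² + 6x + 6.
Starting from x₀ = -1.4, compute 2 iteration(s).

f(x) = x³ + 3x² + 6x + 5
f'(x) = 3x² + 6x + 6
x₀ = -1.4

Newton-Raphson formula: x_{n+1} = x_n - f(x_n)/f'(x_n)

Iteration 1:
  f(-1.400000) = -0.264000
  f'(-1.400000) = 3.480000
  x_1 = -1.400000 - (-0.264000)/3.480000 = -1.324138
Iteration 2:
  f(-1.324138) = -0.006469
  f'(-1.324138) = 3.315196
  x_2 = -1.324138 - (-0.006469)/3.315196 = -1.322186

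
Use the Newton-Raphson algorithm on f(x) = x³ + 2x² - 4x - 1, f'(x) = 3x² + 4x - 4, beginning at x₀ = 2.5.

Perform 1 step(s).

f(x) = x³ + 2x² - 4x - 1
f'(x) = 3x² + 4x - 4
x₀ = 2.5

Newton-Raphson formula: x_{n+1} = x_n - f(x_n)/f'(x_n)

Iteration 1:
  f(2.500000) = 17.125000
  f'(2.500000) = 24.750000
  x_1 = 2.500000 - 17.125000/24.750000 = 1.808081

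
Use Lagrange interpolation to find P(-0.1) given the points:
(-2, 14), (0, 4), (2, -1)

Lagrange interpolation formula:
P(x) = Σ yᵢ × Lᵢ(x)
where Lᵢ(x) = Π_{j≠i} (x - xⱼ)/(xᵢ - xⱼ)

L_0(-0.1) = (-0.1 - 0)/(-2 - 0) × (-0.1 - 2)/(-2 - 2) = 0.026250
L_1(-0.1) = (-0.1 - (-2))/(0 - (-2)) × (-0.1 - 2)/(0 - 2) = 0.997500
L_2(-0.1) = (-0.1 - (-2))/(2 - (-2)) × (-0.1 - 0)/(2 - 0) = -0.023750

P(-0.1) = 14×L_0(-0.1) + 4×L_1(-0.1) + (-1)×L_2(-0.1)
P(-0.1) = 4.381250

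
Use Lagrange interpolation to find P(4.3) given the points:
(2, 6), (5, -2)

Lagrange interpolation formula:
P(x) = Σ yᵢ × Lᵢ(x)
where Lᵢ(x) = Π_{j≠i} (x - xⱼ)/(xᵢ - xⱼ)

L_0(4.3) = (4.3 - 5)/(2 - 5) = 0.233333
L_1(4.3) = (4.3 - 2)/(5 - 2) = 0.766667

P(4.3) = 6×L_0(4.3) + (-2)×L_1(4.3)
P(4.3) = -0.133333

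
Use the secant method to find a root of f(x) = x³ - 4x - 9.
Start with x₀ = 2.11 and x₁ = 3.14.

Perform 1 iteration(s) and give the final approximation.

f(x) = x³ - 4x - 9
x₀ = 2.11, x₁ = 3.14

Secant formula: x_{n+1} = x_n - f(x_n)(x_n - x_{n-1})/(f(x_n) - f(x_{n-1}))

Iteration 1:
  f(2.110000) = -8.046069
  f(3.140000) = 9.399144
  x_2 = 3.140000 - 9.399144×(3.140000 - 2.110000)/(9.399144 - (-8.046069))
       = 2.585056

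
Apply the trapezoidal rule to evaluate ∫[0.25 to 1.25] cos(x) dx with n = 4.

f(x) = cos(x)
a = 0.25, b = 1.25, n = 4
h = (b - a)/n = 0.250000

Trapezoidal rule: (h/2)[f(x₀) + 2f(x₁) + 2f(x₂) + ... + f(xₙ)]

x_0 = 0.2500, f(x_0) = 0.968912, coefficient = 1
x_1 = 0.5000, f(x_1) = 0.877583, coefficient = 2
x_2 = 0.7500, f(x_2) = 0.731689, coefficient = 2
x_3 = 1.0000, f(x_3) = 0.540302, coefficient = 2
x_4 = 1.2500, f(x_4) = 0.315322, coefficient = 1

I ≈ (0.250000/2) × 5.583382 = 0.697923
Exact value: 0.701581
Error: 0.003658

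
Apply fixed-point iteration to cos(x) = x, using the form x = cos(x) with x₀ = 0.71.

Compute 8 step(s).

Equation: cos(x) = x
Fixed-point form: x = cos(x)
x₀ = 0.71

x_1 = g(0.710000) = 0.758362
x_2 = g(0.758362) = 0.725964
x_3 = g(0.725964) = 0.747860
x_4 = g(0.747860) = 0.733146
x_5 = g(0.733146) = 0.743073
x_6 = g(0.743073) = 0.736393
x_7 = g(0.736393) = 0.740896
x_8 = g(0.740896) = 0.737864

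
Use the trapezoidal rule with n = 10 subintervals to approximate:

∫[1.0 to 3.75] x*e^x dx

f(x) = x*e^x
a = 1.0, b = 3.75, n = 10
h = (b - a)/n = 0.275000

Trapezoidal rule: (h/2)[f(x₀) + 2f(x₁) + 2f(x₂) + ... + f(xₙ)]

x_0 = 1.0000, f(x_0) = 2.718282, coefficient = 1
x_1 = 1.2750, f(x_1) = 4.562844, coefficient = 2
x_2 = 1.5500, f(x_2) = 7.302779, coefficient = 2
x_3 = 1.8250, f(x_3) = 11.320101, coefficient = 2
x_4 = 2.1000, f(x_4) = 17.148957, coefficient = 2
x_5 = 2.3750, f(x_5) = 25.533656, coefficient = 2
x_6 = 2.6500, f(x_6) = 37.508202, coefficient = 2
x_7 = 2.9250, f(x_7) = 54.505111, coefficient = 2
x_8 = 3.2000, f(x_8) = 78.504097, coefficient = 2
x_9 = 3.4750, f(x_9) = 112.234954, coefficient = 2
x_10 = 3.7500, f(x_10) = 159.454058, coefficient = 1

I ≈ (0.275000/2) × 859.413742 = 118.169390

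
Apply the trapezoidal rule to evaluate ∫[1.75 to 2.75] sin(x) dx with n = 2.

f(x) = sin(x)
a = 1.75, b = 2.75, n = 2
h = (b - a)/n = 0.500000

Trapezoidal rule: (h/2)[f(x₀) + 2f(x₁) + 2f(x₂) + ... + f(xₙ)]

x_0 = 1.7500, f(x_0) = 0.983986, coefficient = 1
x_1 = 2.2500, f(x_1) = 0.778073, coefficient = 2
x_2 = 2.7500, f(x_2) = 0.381661, coefficient = 1

I ≈ (0.500000/2) × 2.921793 = 0.730448
Exact value: 0.746056
Error: 0.015608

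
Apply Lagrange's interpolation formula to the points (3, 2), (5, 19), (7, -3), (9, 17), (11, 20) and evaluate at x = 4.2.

Lagrange interpolation formula:
P(x) = Σ yᵢ × Lᵢ(x)
where Lᵢ(x) = Π_{j≠i} (x - xⱼ)/(xᵢ - xⱼ)

L_0(4.2) = (4.2 - 5)/(3 - 5) × (4.2 - 7)/(3 - 7) × (4.2 - 9)/(3 - 9) × (4.2 - 11)/(3 - 11) = 0.190400
L_1(4.2) = (4.2 - 3)/(5 - 3) × (4.2 - 7)/(5 - 7) × (4.2 - 9)/(5 - 9) × (4.2 - 11)/(5 - 11) = 1.142400
L_2(4.2) = (4.2 - 3)/(7 - 3) × (4.2 - 5)/(7 - 5) × (4.2 - 9)/(7 - 9) × (4.2 - 11)/(7 - 11) = -0.489600
L_3(4.2) = (4.2 - 3)/(9 - 3) × (4.2 - 5)/(9 - 5) × (4.2 - 7)/(9 - 7) × (4.2 - 11)/(9 - 11) = 0.190400
L_4(4.2) = (4.2 - 3)/(11 - 3) × (4.2 - 5)/(11 - 5) × (4.2 - 7)/(11 - 7) × (4.2 - 9)/(11 - 9) = -0.033600

P(4.2) = 2×L_0(4.2) + 19×L_1(4.2) + (-3)×L_2(4.2) + 17×L_3(4.2) + 20×L_4(4.2)
P(4.2) = 26.120000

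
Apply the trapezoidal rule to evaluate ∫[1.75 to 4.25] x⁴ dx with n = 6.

f(x) = x⁴
a = 1.75, b = 4.25, n = 6
h = (b - a)/n = 0.416667

Trapezoidal rule: (h/2)[f(x₀) + 2f(x₁) + 2f(x₂) + ... + f(xₙ)]

x_0 = 1.7500, f(x_0) = 9.378906, coefficient = 1
x_1 = 2.1667, f(x_1) = 22.037809, coefficient = 2
x_2 = 2.5833, f(x_2) = 44.537085, coefficient = 2
x_3 = 3.0000, f(x_3) = 81.000000, coefficient = 2
x_4 = 3.4167, f(x_4) = 136.273196, coefficient = 2
x_5 = 3.8333, f(x_5) = 215.926698, coefficient = 2
x_6 = 4.2500, f(x_6) = 326.253906, coefficient = 1

I ≈ (0.416667/2) × 1335.182388 = 278.162998
Exact value: 274.033203
Error: 4.129794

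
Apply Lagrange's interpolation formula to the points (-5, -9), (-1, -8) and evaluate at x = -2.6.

Lagrange interpolation formula:
P(x) = Σ yᵢ × Lᵢ(x)
where Lᵢ(x) = Π_{j≠i} (x - xⱼ)/(xᵢ - xⱼ)

L_0(-2.6) = (-2.6 - (-1))/(-5 - (-1)) = 0.400000
L_1(-2.6) = (-2.6 - (-5))/(-1 - (-5)) = 0.600000

P(-2.6) = (-9)×L_0(-2.6) + (-8)×L_1(-2.6)
P(-2.6) = -8.400000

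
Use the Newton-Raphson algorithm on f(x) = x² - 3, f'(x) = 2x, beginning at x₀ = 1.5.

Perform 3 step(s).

f(x) = x² - 3
f'(x) = 2x
x₀ = 1.5

Newton-Raphson formula: x_{n+1} = x_n - f(x_n)/f'(x_n)

Iteration 1:
  f(1.500000) = -0.750000
  f'(1.500000) = 3.000000
  x_1 = 1.500000 - (-0.750000)/3.000000 = 1.750000
Iteration 2:
  f(1.750000) = 0.062500
  f'(1.750000) = 3.500000
  x_2 = 1.750000 - 0.062500/3.500000 = 1.732143
Iteration 3:
  f(1.732143) = 0.000319
  f'(1.732143) = 3.464286
  x_3 = 1.732143 - 0.000319/3.464286 = 1.732051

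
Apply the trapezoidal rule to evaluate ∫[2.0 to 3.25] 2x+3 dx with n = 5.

f(x) = 2x+3
a = 2.0, b = 3.25, n = 5
h = (b - a)/n = 0.250000

Trapezoidal rule: (h/2)[f(x₀) + 2f(x₁) + 2f(x₂) + ... + f(xₙ)]

x_0 = 2.0000, f(x_0) = 7.000000, coefficient = 1
x_1 = 2.2500, f(x_1) = 7.500000, coefficient = 2
x_2 = 2.5000, f(x_2) = 8.000000, coefficient = 2
x_3 = 2.7500, f(x_3) = 8.500000, coefficient = 2
x_4 = 3.0000, f(x_4) = 9.000000, coefficient = 2
x_5 = 3.2500, f(x_5) = 9.500000, coefficient = 1

I ≈ (0.250000/2) × 82.500000 = 10.312500
Exact value: 10.312500
Error: 0.000000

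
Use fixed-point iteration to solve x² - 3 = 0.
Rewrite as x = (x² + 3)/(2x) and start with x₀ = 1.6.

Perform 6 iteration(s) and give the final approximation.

Equation: x² - 3 = 0
Fixed-point form: x = (x² + 3)/(2x)
x₀ = 1.6

x_1 = g(1.600000) = 1.737500
x_2 = g(1.737500) = 1.732059
x_3 = g(1.732059) = 1.732051
x_4 = g(1.732051) = 1.732051
x_5 = g(1.732051) = 1.732051
x_6 = g(1.732051) = 1.732051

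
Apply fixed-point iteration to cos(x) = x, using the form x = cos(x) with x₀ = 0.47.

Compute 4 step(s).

Equation: cos(x) = x
Fixed-point form: x = cos(x)
x₀ = 0.47

x_1 = g(0.470000) = 0.891568
x_2 = g(0.891568) = 0.628193
x_3 = g(0.628193) = 0.809091
x_4 = g(0.809091) = 0.690157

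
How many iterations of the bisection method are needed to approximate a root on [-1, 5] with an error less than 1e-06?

We need (b-a)/2^n ≤ 1e-06
(5 - (-1))/2^n ≤ 1e-06
6/2^n ≤ 1e-06
2^n ≥ 6000000
n ≥ log₂(6000000) = 22.52
n ≥ 23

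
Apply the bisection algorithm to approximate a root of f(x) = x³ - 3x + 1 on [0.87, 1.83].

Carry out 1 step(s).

f(x) = x³ - 3x + 1
Initial interval: [0.87, 1.83]

Iteration 1:
  c_1 = (0.870000 + 1.830000)/2 = 1.350000
  f(c_1) = f(1.350000) = -0.589625
  f(a) × f(c) ≥ 0, new interval: [1.350000, 1.830000]

After 1 iteration(s), the approximation is c_1 = 1.350000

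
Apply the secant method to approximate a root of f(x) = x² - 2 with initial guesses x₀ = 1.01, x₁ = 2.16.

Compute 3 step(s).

f(x) = x² - 2
x₀ = 1.01, x₁ = 2.16

Secant formula: x_{n+1} = x_n - f(x_n)(x_n - x_{n-1})/(f(x_n) - f(x_{n-1}))

Iteration 1:
  f(1.010000) = -0.979900
  f(2.160000) = 2.665600
  x_2 = 2.160000 - 2.665600×(2.160000 - 1.010000)/(2.665600 - (-0.979900))
       = 1.319117
Iteration 2:
  f(2.160000) = 2.665600
  f(1.319117) = -0.259931
  x_3 = 1.319117 - (-0.259931)×(1.319117 - 2.160000)/(-0.259931 - 2.665600)
       = 1.393829
Iteration 3:
  f(1.319117) = -0.259931
  f(1.393829) = -0.057242
  x_4 = 1.393829 - (-0.057242)×(1.393829 - 1.319117)/(-0.057242 - (-0.259931))
       = 1.414928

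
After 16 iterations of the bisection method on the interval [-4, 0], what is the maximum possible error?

Bisection error bound: |error| ≤ (b-a)/2^n
|error| ≤ (0 - (-4))/2^16 = 4/2^16
|error| ≤ 0.0000610352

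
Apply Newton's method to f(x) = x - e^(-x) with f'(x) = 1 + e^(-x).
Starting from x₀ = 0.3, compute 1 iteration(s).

f(x) = x - e^(-x)
f'(x) = 1 + e^(-x)
x₀ = 0.3

Newton-Raphson formula: x_{n+1} = x_n - f(x_n)/f'(x_n)

Iteration 1:
  f(0.300000) = -0.440818
  f'(0.300000) = 1.740818
  x_1 = 0.300000 - (-0.440818)/1.740818 = 0.553225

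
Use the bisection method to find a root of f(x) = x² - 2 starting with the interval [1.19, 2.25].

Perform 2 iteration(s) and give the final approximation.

f(x) = x² - 2
Initial interval: [1.19, 2.25]

Iteration 1:
  c_1 = (1.190000 + 2.250000)/2 = 1.720000
  f(c_1) = f(1.720000) = 0.958400
  f(a) × f(c) < 0, new interval: [1.190000, 1.720000]
Iteration 2:
  c_2 = (1.190000 + 1.720000)/2 = 1.455000
  f(c_2) = f(1.455000) = 0.117025
  f(a) × f(c) < 0, new interval: [1.190000, 1.455000]

After 2 iteration(s), the approximation is c_2 = 1.455000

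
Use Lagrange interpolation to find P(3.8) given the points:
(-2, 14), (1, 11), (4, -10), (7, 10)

Lagrange interpolation formula:
P(x) = Σ yᵢ × Lᵢ(x)
where Lᵢ(x) = Π_{j≠i} (x - xⱼ)/(xᵢ - xⱼ)

L_0(3.8) = (3.8 - 1)/(-2 - 1) × (3.8 - 4)/(-2 - 4) × (3.8 - 7)/(-2 - 7) = -0.011062
L_1(3.8) = (3.8 - (-2))/(1 - (-2)) × (3.8 - 4)/(1 - 4) × (3.8 - 7)/(1 - 7) = 0.068741
L_2(3.8) = (3.8 - (-2))/(4 - (-2)) × (3.8 - 1)/(4 - 1) × (3.8 - 7)/(4 - 7) = 0.962370
L_3(3.8) = (3.8 - (-2))/(7 - (-2)) × (3.8 - 1)/(7 - 1) × (3.8 - 4)/(7 - 4) = -0.020049

P(3.8) = 14×L_0(3.8) + 11×L_1(3.8) + (-10)×L_2(3.8) + 10×L_3(3.8)
P(3.8) = -9.222914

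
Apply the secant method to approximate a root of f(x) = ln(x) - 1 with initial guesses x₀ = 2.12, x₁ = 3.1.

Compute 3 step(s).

f(x) = ln(x) - 1
x₀ = 2.12, x₁ = 3.1

Secant formula: x_{n+1} = x_n - f(x_n)(x_n - x_{n-1})/(f(x_n) - f(x_{n-1}))

Iteration 1:
  f(2.120000) = -0.248584
  f(3.100000) = 0.131402
  x_2 = 3.100000 - 0.131402×(3.100000 - 2.120000)/(0.131402 - (-0.248584))
       = 2.761108
Iteration 2:
  f(3.100000) = 0.131402
  f(2.761108) = 0.015632
  x_3 = 2.761108 - 0.015632×(2.761108 - 3.100000)/(0.015632 - 0.131402)
       = 2.715349
Iteration 3:
  f(2.761108) = 0.015632
  f(2.715349) = -0.001080
  x_4 = 2.715349 - (-0.001080)×(2.715349 - 2.761108)/(-0.001080 - 0.015632)
       = 2.718305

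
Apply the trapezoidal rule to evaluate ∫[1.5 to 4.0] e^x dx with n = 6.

f(x) = e^x
a = 1.5, b = 4.0, n = 6
h = (b - a)/n = 0.416667

Trapezoidal rule: (h/2)[f(x₀) + 2f(x₁) + 2f(x₂) + ... + f(xₙ)]

x_0 = 1.5000, f(x_0) = 4.481689, coefficient = 1
x_1 = 1.9167, f(x_1) = 6.798260, coefficient = 2
x_2 = 2.3333, f(x_2) = 10.312259, coefficient = 2
x_3 = 2.7500, f(x_3) = 15.642632, coefficient = 2
x_4 = 3.1667, f(x_4) = 23.728258, coefficient = 2
x_5 = 3.5833, f(x_5) = 35.993319, coefficient = 2
x_6 = 4.0000, f(x_6) = 54.598150, coefficient = 1

I ≈ (0.416667/2) × 244.029294 = 50.839436
Exact value: 50.116461
Error: 0.722975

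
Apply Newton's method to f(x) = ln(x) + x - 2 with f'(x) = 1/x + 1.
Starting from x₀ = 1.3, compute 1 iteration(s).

f(x) = ln(x) + x - 2
f'(x) = 1/x + 1
x₀ = 1.3

Newton-Raphson formula: x_{n+1} = x_n - f(x_n)/f'(x_n)

Iteration 1:
  f(1.300000) = -0.437636
  f'(1.300000) = 1.769231
  x_1 = 1.300000 - (-0.437636)/1.769231 = 1.547359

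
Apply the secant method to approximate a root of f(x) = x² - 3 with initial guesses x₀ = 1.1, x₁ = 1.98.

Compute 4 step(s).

f(x) = x² - 3
x₀ = 1.1, x₁ = 1.98

Secant formula: x_{n+1} = x_n - f(x_n)(x_n - x_{n-1})/(f(x_n) - f(x_{n-1}))

Iteration 1:
  f(1.100000) = -1.790000
  f(1.980000) = 0.920400
  x_2 = 1.980000 - 0.920400×(1.980000 - 1.100000)/(0.920400 - (-1.790000))
       = 1.681169
Iteration 2:
  f(1.980000) = 0.920400
  f(1.681169) = -0.173671
  x_3 = 1.681169 - (-0.173671)×(1.681169 - 1.980000)/(-0.173671 - 0.920400)
       = 1.728605
Iteration 3:
  f(1.681169) = -0.173671
  f(1.728605) = -0.011925
  x_4 = 1.728605 - (-0.011925)×(1.728605 - 1.681169)/(-0.011925 - (-0.173671))
       = 1.732102
Iteration 4:
  f(1.728605) = -0.011925
  f(1.732102) = 0.000178
  x_5 = 1.732102 - 0.000178×(1.732102 - 1.728605)/(0.000178 - (-0.011925))
       = 1.732051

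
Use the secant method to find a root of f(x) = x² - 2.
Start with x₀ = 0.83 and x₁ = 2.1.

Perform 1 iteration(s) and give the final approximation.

f(x) = x² - 2
x₀ = 0.83, x₁ = 2.1

Secant formula: x_{n+1} = x_n - f(x_n)(x_n - x_{n-1})/(f(x_n) - f(x_{n-1}))

Iteration 1:
  f(0.830000) = -1.311100
  f(2.100000) = 2.410000
  x_2 = 2.100000 - 2.410000×(2.100000 - 0.830000)/(2.410000 - (-1.311100))
       = 1.277474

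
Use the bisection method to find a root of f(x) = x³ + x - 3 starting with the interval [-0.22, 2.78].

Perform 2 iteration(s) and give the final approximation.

f(x) = x³ + x - 3
Initial interval: [-0.22, 2.78]

Iteration 1:
  c_1 = (-0.220000 + 2.780000)/2 = 1.280000
  f(c_1) = f(1.280000) = 0.377152
  f(a) × f(c) < 0, new interval: [-0.220000, 1.280000]
Iteration 2:
  c_2 = (-0.220000 + 1.280000)/2 = 0.530000
  f(c_2) = f(0.530000) = -2.321123
  f(a) × f(c) ≥ 0, new interval: [0.530000, 1.280000]

After 2 iteration(s), the approximation is c_2 = 0.530000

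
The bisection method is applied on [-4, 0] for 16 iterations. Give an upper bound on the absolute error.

Bisection error bound: |error| ≤ (b-a)/2^n
|error| ≤ (0 - (-4))/2^16 = 4/2^16
|error| ≤ 0.0000610352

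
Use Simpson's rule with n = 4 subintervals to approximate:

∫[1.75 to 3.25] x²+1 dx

f(x) = x²+1
a = 1.75, b = 3.25, n = 4
h = (b - a)/n = 0.375000

Simpson's rule: (h/3)[f(x₀) + 4f(x₁) + 2f(x₂) + ... + f(xₙ)]

x_0 = 1.7500, f(x_0) = 4.062500, coefficient = 1
x_1 = 2.1250, f(x_1) = 5.515625, coefficient = 4
x_2 = 2.5000, f(x_2) = 7.250000, coefficient = 2
x_3 = 2.8750, f(x_3) = 9.265625, coefficient = 4
x_4 = 3.2500, f(x_4) = 11.562500, coefficient = 1

I ≈ (0.375000/3) × 89.250000 = 11.156250
Exact value: 11.156250
Error: 0.000000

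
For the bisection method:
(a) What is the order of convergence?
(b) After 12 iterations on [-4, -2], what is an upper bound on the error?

(a) Bisection has linear (order 1) convergence; the error is halved each step.

(b) Error bound = (b-a)/2^n = (-2 - (-4))/2^{12}
    = 2/2^{12}

(a) 1 (linear); (b) error ≤ 4.88e-04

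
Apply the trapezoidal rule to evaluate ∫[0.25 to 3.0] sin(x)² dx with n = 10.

f(x) = sin(x)²
a = 0.25, b = 3.0, n = 10
h = (b - a)/n = 0.275000

Trapezoidal rule: (h/2)[f(x₀) + 2f(x₁) + 2f(x₂) + ... + f(xₙ)]

x_0 = 0.2500, f(x_0) = 0.061209, coefficient = 1
x_1 = 0.5250, f(x_1) = 0.251214, coefficient = 2
x_2 = 0.8000, f(x_2) = 0.514600, coefficient = 2
x_3 = 1.0750, f(x_3) = 0.773679, coefficient = 2
x_4 = 1.3500, f(x_4) = 0.952036, coefficient = 2
x_5 = 1.6250, f(x_5) = 0.997065, coefficient = 2
x_6 = 1.9000, f(x_6) = 0.895484, coefficient = 2
x_7 = 2.1750, f(x_7) = 0.677255, coefficient = 2
x_8 = 2.4500, f(x_8) = 0.406744, coefficient = 2
x_9 = 2.7250, f(x_9) = 0.163739, coefficient = 2
x_10 = 3.0000, f(x_10) = 0.019915, coefficient = 1

I ≈ (0.275000/2) × 11.344754 = 1.559904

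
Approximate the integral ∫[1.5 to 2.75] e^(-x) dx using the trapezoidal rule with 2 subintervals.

f(x) = e^(-x)
a = 1.5, b = 2.75, n = 2
h = (b - a)/n = 0.625000

Trapezoidal rule: (h/2)[f(x₀) + 2f(x₁) + 2f(x₂) + ... + f(xₙ)]

x_0 = 1.5000, f(x_0) = 0.223130, coefficient = 1
x_1 = 2.1250, f(x_1) = 0.119433, coefficient = 2
x_2 = 2.7500, f(x_2) = 0.063928, coefficient = 1

I ≈ (0.625000/2) × 0.525924 = 0.164351
Exact value: 0.159202
Error: 0.005149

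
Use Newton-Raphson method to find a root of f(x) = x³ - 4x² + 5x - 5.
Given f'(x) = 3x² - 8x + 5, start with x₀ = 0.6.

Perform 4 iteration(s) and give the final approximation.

f(x) = x³ - 4x² + 5x - 5
f'(x) = 3x² - 8x + 5
x₀ = 0.6

Newton-Raphson formula: x_{n+1} = x_n - f(x_n)/f'(x_n)

Iteration 1:
  f(0.600000) = -3.224000
  f'(0.600000) = 1.280000
  x_1 = 0.600000 - (-3.224000)/1.280000 = 3.118750
Iteration 2:
  f(3.118750) = 2.022182
  f'(3.118750) = 9.229805
  x_2 = 3.118750 - 2.022182/9.229805 = 2.899657
Iteration 3:
  f(2.899657) = 0.246592
  f'(2.899657) = 7.026779
  x_3 = 2.899657 - 0.246592/7.026779 = 2.864564
Iteration 4:
  f(2.864564) = 0.005744
  f'(2.864564) = 6.700671
  x_4 = 2.864564 - 0.005744/6.700671 = 2.863707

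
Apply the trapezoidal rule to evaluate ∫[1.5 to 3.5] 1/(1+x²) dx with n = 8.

f(x) = 1/(1+x²)
a = 1.5, b = 3.5, n = 8
h = (b - a)/n = 0.250000

Trapezoidal rule: (h/2)[f(x₀) + 2f(x₁) + 2f(x₂) + ... + f(xₙ)]

x_0 = 1.5000, f(x_0) = 0.307692, coefficient = 1
x_1 = 1.7500, f(x_1) = 0.246154, coefficient = 2
x_2 = 2.0000, f(x_2) = 0.200000, coefficient = 2
x_3 = 2.2500, f(x_3) = 0.164948, coefficient = 2
x_4 = 2.5000, f(x_4) = 0.137931, coefficient = 2
x_5 = 2.7500, f(x_5) = 0.116788, coefficient = 2
x_6 = 3.0000, f(x_6) = 0.100000, coefficient = 2
x_7 = 3.2500, f(x_7) = 0.086486, coefficient = 2
x_8 = 3.5000, f(x_8) = 0.075472, coefficient = 1

I ≈ (0.250000/2) × 2.487780 = 0.310973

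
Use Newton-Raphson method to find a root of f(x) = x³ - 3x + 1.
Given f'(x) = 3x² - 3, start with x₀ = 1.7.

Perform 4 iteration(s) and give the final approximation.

f(x) = x³ - 3x + 1
f'(x) = 3x² - 3
x₀ = 1.7

Newton-Raphson formula: x_{n+1} = x_n - f(x_n)/f'(x_n)

Iteration 1:
  f(1.700000) = 0.813000
  f'(1.700000) = 5.670000
  x_1 = 1.700000 - 0.813000/5.670000 = 1.556614
Iteration 2:
  f(1.556614) = 0.101906
  f'(1.556614) = 4.269139
  x_2 = 1.556614 - 0.101906/4.269139 = 1.532743
Iteration 3:
  f(1.532743) = 0.002647
  f'(1.532743) = 4.047907
  x_3 = 1.532743 - 0.002647/4.047907 = 1.532089
Iteration 4:
  f(1.532089) = 0.000002
  f'(1.532089) = 4.041894
  x_4 = 1.532089 - 0.000002/4.041894 = 1.532089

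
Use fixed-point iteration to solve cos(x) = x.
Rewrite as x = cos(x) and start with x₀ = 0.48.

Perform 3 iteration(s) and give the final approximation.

Equation: cos(x) = x
Fixed-point form: x = cos(x)
x₀ = 0.48

x_1 = g(0.480000) = 0.886995
x_2 = g(0.886995) = 0.631744
x_3 = g(0.631744) = 0.806999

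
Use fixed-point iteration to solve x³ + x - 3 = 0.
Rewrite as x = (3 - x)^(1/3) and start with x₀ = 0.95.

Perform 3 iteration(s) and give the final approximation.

Equation: x³ + x - 3 = 0
Fixed-point form: x = (3 - x)^(1/3)
x₀ = 0.95

x_1 = g(0.950000) = 1.270334
x_2 = g(1.270334) = 1.200386
x_3 = g(1.200386) = 1.216354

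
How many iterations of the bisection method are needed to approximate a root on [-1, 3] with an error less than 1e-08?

We need (b-a)/2^n ≤ 1e-08
(3 - (-1))/2^n ≤ 1e-08
4/2^n ≤ 1e-08
2^n ≥ 400000000
n ≥ log₂(400000000) = 28.58
n ≥ 29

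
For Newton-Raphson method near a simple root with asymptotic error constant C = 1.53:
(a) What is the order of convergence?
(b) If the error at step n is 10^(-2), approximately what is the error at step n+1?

(a) Newton-Raphson has quadratic (order 2) convergence near simple roots.
    This means |e_{n+1}| ≈ C|e_n|².

(b) With |e_n| = 10^(-2) and C = 1.53:
    |e_{n+1}| ≈ 1.53 × (10^(-2))² = 1.53 × 10^(-4)

(a) 2 (quadratic); (b) |e_{n+1}| ≈ 1.530e-04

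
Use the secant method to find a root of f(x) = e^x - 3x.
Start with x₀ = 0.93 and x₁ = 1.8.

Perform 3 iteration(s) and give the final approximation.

f(x) = e^x - 3x
x₀ = 0.93, x₁ = 1.8

Secant formula: x_{n+1} = x_n - f(x_n)(x_n - x_{n-1})/(f(x_n) - f(x_{n-1}))

Iteration 1:
  f(0.930000) = -0.255491
  f(1.800000) = 0.649647
  x_2 = 1.800000 - 0.649647×(1.800000 - 0.930000)/(0.649647 - (-0.255491))
       = 1.175572
Iteration 2:
  f(1.800000) = 0.649647
  f(1.175572) = -0.286720
  x_3 = 1.175572 - (-0.286720)×(1.175572 - 1.800000)/(-0.286720 - 0.649647)
       = 1.366775
Iteration 3:
  f(1.175572) = -0.286720
  f(1.366775) = -0.177645
  x_4 = 1.366775 - (-0.177645)×(1.366775 - 1.175572)/(-0.177645 - (-0.286720))
       = 1.678178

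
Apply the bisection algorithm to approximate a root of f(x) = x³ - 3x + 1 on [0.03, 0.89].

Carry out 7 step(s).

f(x) = x³ - 3x + 1
Initial interval: [0.03, 0.89]

Iteration 1:
  c_1 = (0.030000 + 0.890000)/2 = 0.460000
  f(c_1) = f(0.460000) = -0.282664
  f(a) × f(c) < 0, new interval: [0.030000, 0.460000]
Iteration 2:
  c_2 = (0.030000 + 0.460000)/2 = 0.245000
  f(c_2) = f(0.245000) = 0.279706
  f(a) × f(c) ≥ 0, new interval: [0.245000, 0.460000]
Iteration 3:
  c_3 = (0.245000 + 0.460000)/2 = 0.352500
  f(c_3) = f(0.352500) = -0.013700
  f(a) × f(c) < 0, new interval: [0.245000, 0.352500]
Iteration 4:
  c_4 = (0.245000 + 0.352500)/2 = 0.298750
  f(c_4) = f(0.298750) = 0.130414
  f(a) × f(c) ≥ 0, new interval: [0.298750, 0.352500]
Iteration 5:
  c_5 = (0.298750 + 0.352500)/2 = 0.325625
  f(c_5) = f(0.325625) = 0.057652
  f(a) × f(c) ≥ 0, new interval: [0.325625, 0.352500]
Iteration 6:
  c_6 = (0.325625 + 0.352500)/2 = 0.339063
  f(c_6) = f(0.339063) = 0.021792
  f(a) × f(c) ≥ 0, new interval: [0.339063, 0.352500]
Iteration 7:
  c_7 = (0.339063 + 0.352500)/2 = 0.345781
  f(c_7) = f(0.345781) = 0.003999
  f(a) × f(c) ≥ 0, new interval: [0.345781, 0.352500]

After 7 iteration(s), the approximation is c_7 = 0.345781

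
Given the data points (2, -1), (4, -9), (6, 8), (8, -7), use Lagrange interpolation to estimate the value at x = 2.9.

Lagrange interpolation formula:
P(x) = Σ yᵢ × Lᵢ(x)
where Lᵢ(x) = Π_{j≠i} (x - xⱼ)/(xᵢ - xⱼ)

L_0(2.9) = (2.9 - 4)/(2 - 4) × (2.9 - 6)/(2 - 6) × (2.9 - 8)/(2 - 8) = 0.362313
L_1(2.9) = (2.9 - 2)/(4 - 2) × (2.9 - 6)/(4 - 6) × (2.9 - 8)/(4 - 8) = 0.889312
L_2(2.9) = (2.9 - 2)/(6 - 2) × (2.9 - 4)/(6 - 4) × (2.9 - 8)/(6 - 8) = -0.315562
L_3(2.9) = (2.9 - 2)/(8 - 2) × (2.9 - 4)/(8 - 4) × (2.9 - 6)/(8 - 6) = 0.063938

P(2.9) = (-1)×L_0(2.9) + (-9)×L_1(2.9) + 8×L_2(2.9) + (-7)×L_3(2.9)
P(2.9) = -11.338187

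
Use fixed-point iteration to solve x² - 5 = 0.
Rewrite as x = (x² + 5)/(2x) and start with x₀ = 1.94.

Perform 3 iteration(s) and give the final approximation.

Equation: x² - 5 = 0
Fixed-point form: x = (x² + 5)/(2x)
x₀ = 1.94

x_1 = g(1.940000) = 2.258660
x_2 = g(2.258660) = 2.236181
x_3 = g(2.236181) = 2.236068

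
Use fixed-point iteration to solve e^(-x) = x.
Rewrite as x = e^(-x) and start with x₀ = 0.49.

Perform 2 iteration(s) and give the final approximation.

Equation: e^(-x) = x
Fixed-point form: x = e^(-x)
x₀ = 0.49

x_1 = g(0.490000) = 0.612626
x_2 = g(0.612626) = 0.541926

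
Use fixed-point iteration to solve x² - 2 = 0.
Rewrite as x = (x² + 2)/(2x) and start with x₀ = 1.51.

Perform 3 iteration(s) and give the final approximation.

Equation: x² - 2 = 0
Fixed-point form: x = (x² + 2)/(2x)
x₀ = 1.51

x_1 = g(1.510000) = 1.417252
x_2 = g(1.417252) = 1.414217
x_3 = g(1.414217) = 1.414214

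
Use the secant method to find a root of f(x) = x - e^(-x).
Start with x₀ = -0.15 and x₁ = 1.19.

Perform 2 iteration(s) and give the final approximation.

f(x) = x - e^(-x)
x₀ = -0.15, x₁ = 1.19

Secant formula: x_{n+1} = x_n - f(x_n)(x_n - x_{n-1})/(f(x_n) - f(x_{n-1}))

Iteration 1:
  f(-0.150000) = -1.311834
  f(1.190000) = 0.885779
  x_2 = 1.190000 - 0.885779×(1.190000 - (-0.150000))/(0.885779 - (-1.311834))
       = 0.649894
Iteration 2:
  f(1.190000) = 0.885779
  f(0.649894) = 0.127793
  x_3 = 0.649894 - 0.127793×(0.649894 - 1.190000)/(0.127793 - 0.885779)
       = 0.558835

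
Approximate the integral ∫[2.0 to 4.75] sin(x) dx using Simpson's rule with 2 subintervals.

f(x) = sin(x)
a = 2.0, b = 4.75, n = 2
h = (b - a)/n = 1.375000

Simpson's rule: (h/3)[f(x₀) + 4f(x₁) + 2f(x₂) + ... + f(xₙ)]

x_0 = 2.0000, f(x_0) = 0.909297, coefficient = 1
x_1 = 3.3750, f(x_1) = -0.231294, coefficient = 4
x_2 = 4.7500, f(x_2) = -0.999293, coefficient = 1

I ≈ (1.375000/3) × -1.015171 = -0.465287
Exact value: -0.453749
Error: 0.011538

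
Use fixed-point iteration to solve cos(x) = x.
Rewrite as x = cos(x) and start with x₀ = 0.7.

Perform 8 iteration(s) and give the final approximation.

Equation: cos(x) = x
Fixed-point form: x = cos(x)
x₀ = 0.7

x_1 = g(0.700000) = 0.764842
x_2 = g(0.764842) = 0.721492
x_3 = g(0.721492) = 0.750821
x_4 = g(0.750821) = 0.731129
x_5 = g(0.731129) = 0.744421
x_6 = g(0.744421) = 0.735480
x_7 = g(0.735480) = 0.741509
x_8 = g(0.741509) = 0.737450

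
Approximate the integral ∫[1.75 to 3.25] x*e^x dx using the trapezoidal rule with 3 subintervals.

f(x) = x*e^x
a = 1.75, b = 3.25, n = 3
h = (b - a)/n = 0.500000

Trapezoidal rule: (h/2)[f(x₀) + 2f(x₁) + 2f(x₂) + ... + f(xₙ)]

x_0 = 1.7500, f(x_0) = 10.070555, coefficient = 1
x_1 = 2.2500, f(x_1) = 21.347406, coefficient = 2
x_2 = 2.7500, f(x_2) = 43.017238, coefficient = 2
x_3 = 3.2500, f(x_3) = 83.818605, coefficient = 1

I ≈ (0.500000/2) × 222.618446 = 55.654612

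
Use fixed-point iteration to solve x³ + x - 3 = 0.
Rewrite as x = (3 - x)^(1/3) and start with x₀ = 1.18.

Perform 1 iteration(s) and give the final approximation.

Equation: x³ + x - 3 = 0
Fixed-point form: x = (3 - x)^(1/3)
x₀ = 1.18

x_1 = g(1.180000) = 1.220929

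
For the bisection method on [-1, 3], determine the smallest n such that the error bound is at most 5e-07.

We need (b-a)/2^n ≤ 5e-07
(3 - (-1))/2^n ≤ 5e-07
4/2^n ≤ 5e-07
2^n ≥ 8000000
n ≥ log₂(8000000) = 22.93
n ≥ 23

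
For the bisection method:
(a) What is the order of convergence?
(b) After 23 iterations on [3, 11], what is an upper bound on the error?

(a) Bisection has linear (order 1) convergence; the error is halved each step.

(b) Error bound = (b-a)/2^n = (11 - 3)/2^{23}
    = 8/2^{23}

(a) 1 (linear); (b) error ≤ 9.54e-07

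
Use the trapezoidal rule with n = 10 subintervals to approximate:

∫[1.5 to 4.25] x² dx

f(x) = x²
a = 1.5, b = 4.25, n = 10
h = (b - a)/n = 0.275000

Trapezoidal rule: (h/2)[f(x₀) + 2f(x₁) + 2f(x₂) + ... + f(xₙ)]

x_0 = 1.5000, f(x_0) = 2.250000, coefficient = 1
x_1 = 1.7750, f(x_1) = 3.150625, coefficient = 2
x_2 = 2.0500, f(x_2) = 4.202500, coefficient = 2
x_3 = 2.3250, f(x_3) = 5.405625, coefficient = 2
x_4 = 2.6000, f(x_4) = 6.760000, coefficient = 2
x_5 = 2.8750, f(x_5) = 8.265625, coefficient = 2
x_6 = 3.1500, f(x_6) = 9.922500, coefficient = 2
x_7 = 3.4250, f(x_7) = 11.730625, coefficient = 2
x_8 = 3.7000, f(x_8) = 13.690000, coefficient = 2
x_9 = 3.9750, f(x_9) = 15.800625, coefficient = 2
x_10 = 4.2500, f(x_10) = 18.062500, coefficient = 1

I ≈ (0.275000/2) × 178.168750 = 24.498203
Exact value: 24.463542
Error: 0.034661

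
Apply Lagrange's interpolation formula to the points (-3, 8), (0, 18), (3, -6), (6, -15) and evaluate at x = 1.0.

Lagrange interpolation formula:
P(x) = Σ yᵢ × Lᵢ(x)
where Lᵢ(x) = Π_{j≠i} (x - xⱼ)/(xᵢ - xⱼ)

L_0(1.0) = (1.0 - 0)/(-3 - 0) × (1.0 - 3)/(-3 - 3) × (1.0 - 6)/(-3 - 6) = -0.061728
L_1(1.0) = (1.0 - (-3))/(0 - (-3)) × (1.0 - 3)/(0 - 3) × (1.0 - 6)/(0 - 6) = 0.740741
L_2(1.0) = (1.0 - (-3))/(3 - (-3)) × (1.0 - 0)/(3 - 0) × (1.0 - 6)/(3 - 6) = 0.370370
L_3(1.0) = (1.0 - (-3))/(6 - (-3)) × (1.0 - 0)/(6 - 0) × (1.0 - 3)/(6 - 3) = -0.049383

P(1.0) = 8×L_0(1.0) + 18×L_1(1.0) + (-6)×L_2(1.0) + (-15)×L_3(1.0)
P(1.0) = 11.358025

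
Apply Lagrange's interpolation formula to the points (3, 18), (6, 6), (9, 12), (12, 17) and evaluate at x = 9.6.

Lagrange interpolation formula:
P(x) = Σ yᵢ × Lᵢ(x)
where Lᵢ(x) = Π_{j≠i} (x - xⱼ)/(xᵢ - xⱼ)

L_0(9.6) = (9.6 - 6)/(3 - 6) × (9.6 - 9)/(3 - 9) × (9.6 - 12)/(3 - 12) = 0.032000
L_1(9.6) = (9.6 - 3)/(6 - 3) × (9.6 - 9)/(6 - 9) × (9.6 - 12)/(6 - 12) = -0.176000
L_2(9.6) = (9.6 - 3)/(9 - 3) × (9.6 - 6)/(9 - 6) × (9.6 - 12)/(9 - 12) = 1.056000
L_3(9.6) = (9.6 - 3)/(12 - 3) × (9.6 - 6)/(12 - 6) × (9.6 - 9)/(12 - 9) = 0.088000

P(9.6) = 18×L_0(9.6) + 6×L_1(9.6) + 12×L_2(9.6) + 17×L_3(9.6)
P(9.6) = 13.688000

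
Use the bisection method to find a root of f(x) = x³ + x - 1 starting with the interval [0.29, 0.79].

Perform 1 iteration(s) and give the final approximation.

f(x) = x³ + x - 1
Initial interval: [0.29, 0.79]

Iteration 1:
  c_1 = (0.290000 + 0.790000)/2 = 0.540000
  f(c_1) = f(0.540000) = -0.302536
  f(a) × f(c) ≥ 0, new interval: [0.540000, 0.790000]

After 1 iteration(s), the approximation is c_1 = 0.540000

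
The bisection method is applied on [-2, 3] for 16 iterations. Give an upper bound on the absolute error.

Bisection error bound: |error| ≤ (b-a)/2^n
|error| ≤ (3 - (-2))/2^16 = 5/2^16
|error| ≤ 0.0000762939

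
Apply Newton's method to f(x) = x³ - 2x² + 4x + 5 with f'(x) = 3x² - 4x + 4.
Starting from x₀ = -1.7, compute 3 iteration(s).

f(x) = x³ - 2x² + 4x + 5
f'(x) = 3x² - 4x + 4
x₀ = -1.7

Newton-Raphson formula: x_{n+1} = x_n - f(x_n)/f'(x_n)

Iteration 1:
  f(-1.700000) = -12.493000
  f'(-1.700000) = 19.470000
  x_1 = -1.700000 - (-12.493000)/19.470000 = -1.058346
Iteration 2:
  f(-1.058346) = -2.659028
  f'(-1.058346) = 11.593675
  x_2 = -1.058346 - (-2.659028)/11.593675 = -0.828995
Iteration 3:
  f(-0.828995) = -0.260154
  f'(-0.828995) = 9.377674
  x_3 = -0.828995 - (-0.260154)/9.377674 = -0.801253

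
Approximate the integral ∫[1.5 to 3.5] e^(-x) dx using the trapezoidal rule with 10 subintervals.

f(x) = e^(-x)
a = 1.5, b = 3.5, n = 10
h = (b - a)/n = 0.200000

Trapezoidal rule: (h/2)[f(x₀) + 2f(x₁) + 2f(x₂) + ... + f(xₙ)]

x_0 = 1.5000, f(x_0) = 0.223130, coefficient = 1
x_1 = 1.7000, f(x_1) = 0.182684, coefficient = 2
x_2 = 1.9000, f(x_2) = 0.149569, coefficient = 2
x_3 = 2.1000, f(x_3) = 0.122456, coefficient = 2
x_4 = 2.3000, f(x_4) = 0.100259, coefficient = 2
x_5 = 2.5000, f(x_5) = 0.082085, coefficient = 2
x_6 = 2.7000, f(x_6) = 0.067206, coefficient = 2
x_7 = 2.9000, f(x_7) = 0.055023, coefficient = 2
x_8 = 3.1000, f(x_8) = 0.045049, coefficient = 2
x_9 = 3.3000, f(x_9) = 0.036883, coefficient = 2
x_10 = 3.5000, f(x_10) = 0.030197, coefficient = 1

I ≈ (0.200000/2) × 1.935755 = 0.193575
Exact value: 0.192933
Error: 0.000643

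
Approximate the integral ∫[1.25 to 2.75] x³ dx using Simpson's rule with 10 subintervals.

f(x) = x³
a = 1.25, b = 2.75, n = 10
h = (b - a)/n = 0.150000

Simpson's rule: (h/3)[f(x₀) + 4f(x₁) + 2f(x₂) + ... + f(xₙ)]

x_0 = 1.2500, f(x_0) = 1.953125, coefficient = 1
x_1 = 1.4000, f(x_1) = 2.744000, coefficient = 4
x_2 = 1.5500, f(x_2) = 3.723875, coefficient = 2
x_3 = 1.7000, f(x_3) = 4.913000, coefficient = 4
x_4 = 1.8500, f(x_4) = 6.331625, coefficient = 2
x_5 = 2.0000, f(x_5) = 8.000000, coefficient = 4
x_6 = 2.1500, f(x_6) = 9.938375, coefficient = 2
x_7 = 2.3000, f(x_7) = 12.167000, coefficient = 4
x_8 = 2.4500, f(x_8) = 14.706125, coefficient = 2
x_9 = 2.6000, f(x_9) = 17.576000, coefficient = 4
x_10 = 2.7500, f(x_10) = 20.796875, coefficient = 1

I ≈ (0.150000/3) × 273.750000 = 13.687500
Exact value: 13.687500
Error: 0.000000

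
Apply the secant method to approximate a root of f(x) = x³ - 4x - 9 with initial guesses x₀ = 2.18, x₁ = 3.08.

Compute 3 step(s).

f(x) = x³ - 4x - 9
x₀ = 2.18, x₁ = 3.08

Secant formula: x_{n+1} = x_n - f(x_n)(x_n - x_{n-1})/(f(x_n) - f(x_{n-1}))

Iteration 1:
  f(2.180000) = -7.359768
  f(3.080000) = 7.898112
  x_2 = 3.080000 - 7.898112×(3.080000 - 2.180000)/(7.898112 - (-7.359768))
       = 2.614123
Iteration 2:
  f(3.080000) = 7.898112
  f(2.614123) = -1.592525
  x_3 = 2.614123 - (-1.592525)×(2.614123 - 3.080000)/(-1.592525 - 7.898112)
       = 2.692297
Iteration 3:
  f(2.614123) = -1.592525
  f(2.692297) = -0.254178
  x_4 = 2.692297 - (-0.254178)×(2.692297 - 2.614123)/(-0.254178 - (-1.592525))
       = 2.707143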